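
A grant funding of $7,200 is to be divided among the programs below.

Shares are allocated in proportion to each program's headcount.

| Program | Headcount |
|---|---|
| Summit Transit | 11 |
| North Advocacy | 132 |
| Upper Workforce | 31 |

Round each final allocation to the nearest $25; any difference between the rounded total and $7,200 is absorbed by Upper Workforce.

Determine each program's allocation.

Combined headcount = 174.
Pro-rata amounts: Summit Transit 11/174 × $7,200 = 455.17; North Advocacy 132/174 × $7,200 = 5,462.07; Upper Workforce 31/174 × $7,200 = 1,282.76.
At nearest $25: Summit Transit $450; North Advocacy $5,450; Upper Workforce $1,275. Sum = $7,175.
Difference $7,200 − $7,175 = +$25 applied to Upper Workforce: Upper Workforce becomes $1,300.

Summit Transit: $450 · North Advocacy: $5,450 · Upper Workforce: $1,300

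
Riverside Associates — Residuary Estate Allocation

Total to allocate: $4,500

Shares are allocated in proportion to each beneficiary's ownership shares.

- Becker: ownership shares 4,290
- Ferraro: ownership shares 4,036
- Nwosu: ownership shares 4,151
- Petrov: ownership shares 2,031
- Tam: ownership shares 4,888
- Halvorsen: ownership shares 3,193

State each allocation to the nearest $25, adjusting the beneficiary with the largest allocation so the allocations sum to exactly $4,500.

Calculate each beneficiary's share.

Total ownership shares = 22,589.
Raw shares: Becker 4,290/22,589 × $4,500 = 854.62; Ferraro 4,036/22,589 × $4,500 = 804.02; Nwosu 4,151/22,589 × $4,500 = 826.93; Petrov 2,031/22,589 × $4,500 = 404.60; Tam 4,888/22,589 × $4,500 = 973.75; Halvorsen 3,193/22,589 × $4,500 = 636.08.
Rounded to nearest $25: Becker $850; Ferraro $800; Nwosu $825; Petrov $400; Tam $975; Halvorsen $625. Sum = $4,475.
Difference $4,500 − $4,475 = +$25 applied to largest allocation (Tam): Tam becomes $1,000.

Becker: $850 · Ferraro: $800 · Nwosu: $825 · Petrov: $400 · Tam: $1,000 · Halvorsen: $625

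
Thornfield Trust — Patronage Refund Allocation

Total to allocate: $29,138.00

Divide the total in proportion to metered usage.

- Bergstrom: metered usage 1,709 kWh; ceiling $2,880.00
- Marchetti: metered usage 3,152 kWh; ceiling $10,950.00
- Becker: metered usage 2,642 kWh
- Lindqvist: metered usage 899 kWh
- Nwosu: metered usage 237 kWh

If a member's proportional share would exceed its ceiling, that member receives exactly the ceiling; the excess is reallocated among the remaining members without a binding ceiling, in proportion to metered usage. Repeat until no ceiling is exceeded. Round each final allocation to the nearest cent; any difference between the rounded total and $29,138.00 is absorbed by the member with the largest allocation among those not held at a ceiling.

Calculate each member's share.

Bergstrom: $2,880.00 · Marchetti: $10,950.00 · Becker: $10,705.06 · Lindqvist: $3,642.64 · Nwosu: $960.30

Total metered usage = 8,639.
Pro-rata shares before constraints: Bergstrom 5,764.1905; Marchetti 10,631.2045; Becker 8,911.0541; Lindqvist 3,032.1868; Nwosu 799.3640.
Capped: Bergstrom ($2,880.00); balance $26,258.00 reallocated over remaining metered usage 6,930.
Capped: Marchetti ($10,950.00); balance $15,308.00 reallocated over remaining metered usage 3,778.
Remaining shares: Becker 10,705.0651 → $10,705.07; Lindqvist 3,642.6395 → $3,642.64; Nwosu 960.2954 → $960.30.
Rounding difference −$0.01 applied to Becker → $10,705.06.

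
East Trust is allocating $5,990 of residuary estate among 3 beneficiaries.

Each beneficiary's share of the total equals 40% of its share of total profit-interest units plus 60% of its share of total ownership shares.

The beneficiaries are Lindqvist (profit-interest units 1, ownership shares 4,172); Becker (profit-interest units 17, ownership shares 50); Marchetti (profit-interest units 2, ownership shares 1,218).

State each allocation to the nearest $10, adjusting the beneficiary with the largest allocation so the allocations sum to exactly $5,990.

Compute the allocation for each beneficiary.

Profit-interest units total 20; ownership shares total 5,440.
Blended shares (40% profit-interest units + 60% ownership shares): Lindqvist 0.4801; Becker 0.3455; Marchetti 0.1743.
Pro-rata amounts: Lindqvist 2,876.08; Becker 2,069.63; Marchetti 1,044.29.
Rounded to nearest $10: Lindqvist $2,880; Becker $2,070; Marchetti $1,040. Sum = $5,990.
No rounding difference to absorb.

Lindqvist: $2,880; Becker: $2,070; Marchetti: $1,040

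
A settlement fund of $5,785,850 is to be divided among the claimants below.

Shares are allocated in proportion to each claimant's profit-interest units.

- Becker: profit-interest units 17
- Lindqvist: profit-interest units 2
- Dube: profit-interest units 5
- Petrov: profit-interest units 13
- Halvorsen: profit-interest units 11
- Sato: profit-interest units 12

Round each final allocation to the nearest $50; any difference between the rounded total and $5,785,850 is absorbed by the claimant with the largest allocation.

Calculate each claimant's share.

Becker: $1,639,350 · Lindqvist: $192,850 · Dube: $482,150 · Petrov: $1,253,600 · Halvorsen: $1,060,750 · Sato: $1,157,150

Sum of profit-interest units: 60.
Pro-rata amounts: Becker 17/60 × $5,785,850 = 1,639,324.17; Lindqvist 2/60 × $5,785,850 = 192,861.67; Dube 5/60 × $5,785,850 = 482,154.17; Petrov 13/60 × $5,785,850 = 1,253,600.83; Halvorsen 11/60 × $5,785,850 = 1,060,739.17; Sato 12/60 × $5,785,850 = 1,157,170.00.
Rounded to nearest $50: Becker $1,639,300; Lindqvist $192,850; Dube $482,150; Petrov $1,253,600; Halvorsen $1,060,750; Sato $1,157,150. Sum = $5,785,800.
Difference $5,785,850 − $5,785,800 = +$50 applied to largest allocation (Becker): Becker becomes $1,639,350.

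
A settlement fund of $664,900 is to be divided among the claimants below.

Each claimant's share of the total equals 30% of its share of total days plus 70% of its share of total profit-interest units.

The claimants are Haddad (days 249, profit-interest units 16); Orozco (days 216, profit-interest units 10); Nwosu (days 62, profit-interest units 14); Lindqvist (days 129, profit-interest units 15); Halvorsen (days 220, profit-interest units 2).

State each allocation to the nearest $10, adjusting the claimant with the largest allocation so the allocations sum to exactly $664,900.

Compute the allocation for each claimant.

Totals — days 876, profit-interest units 57.
Blended shares (30% days + 70% profit-interest units): Haddad 0.2818; Orozco 0.1968; Nwosu 0.1932; Lindqvist 0.2284; Halvorsen 0.0999.
Pro-rata amounts: Haddad 187,345.68; Orozco 130,838.77; Nwosu 128,433.88; Lindqvist 151,855.59; Halvorsen 66,426.08.
After rounding ($10): Haddad $187,350; Orozco $130,840; Nwosu $128,430; Lindqvist $151,860; Halvorsen $66,430. Sum = $664,910.
Difference $664,900 − $664,910 = −$10 applied to largest allocation (Haddad): Haddad becomes $187,340.

Haddad: $187,340; Orozco: $130,840; Nwosu: $128,430; Lindqvist: $151,860; Halvorsen: $66,430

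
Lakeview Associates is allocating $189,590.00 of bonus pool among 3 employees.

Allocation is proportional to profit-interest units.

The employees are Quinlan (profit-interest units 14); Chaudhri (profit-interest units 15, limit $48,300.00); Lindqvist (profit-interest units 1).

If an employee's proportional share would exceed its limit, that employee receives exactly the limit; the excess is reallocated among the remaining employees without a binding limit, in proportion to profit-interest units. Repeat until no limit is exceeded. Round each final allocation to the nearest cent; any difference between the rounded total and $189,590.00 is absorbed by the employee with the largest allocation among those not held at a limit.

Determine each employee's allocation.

Quinlan: $131,870.67 | Chaudhri: $48,300.00 | Lindqvist: $9,419.33

Sum of profit-interest units: 30.
Unconstrained shares: Quinlan 88,475.3333; Chaudhri 94,795.0000; Lindqvist 6,319.6667.
Capped: Chaudhri ($48,300.00); balance $141,290.00 reallocated over remaining profit-interest units 15.
Redistributed shares: Quinlan 131,870.6667 → $131,870.67; Lindqvist 9,419.3333 → $9,419.33.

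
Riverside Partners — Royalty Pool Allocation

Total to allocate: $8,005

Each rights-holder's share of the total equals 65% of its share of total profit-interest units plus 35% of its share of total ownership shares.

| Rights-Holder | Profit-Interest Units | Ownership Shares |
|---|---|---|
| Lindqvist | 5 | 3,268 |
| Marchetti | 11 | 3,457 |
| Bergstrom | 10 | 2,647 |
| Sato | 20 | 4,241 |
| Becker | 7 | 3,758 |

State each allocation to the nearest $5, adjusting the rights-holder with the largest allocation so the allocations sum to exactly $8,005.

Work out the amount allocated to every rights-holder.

Lindqvist: $1,020; Marchetti: $1,635; Bergstrom: $1,410; Sato: $2,645; Becker: $1,295

Profit-interest units total 53; ownership shares total 17,371.
Composite weights (65% profit-interest units + 35% ownership shares): Lindqvist 0.1272; Marchetti 0.2046; Bergstrom 0.1760; Sato 0.3307; Becker 0.1616.
Proportional shares: Lindqvist 1,017.96; Marchetti 1,637.496; Bergstrom 1,408.68; Sato 2,647.52; Becker 1,293.35.
After rounding ($5): Lindqvist $1,020; Marchetti $1,635; Bergstrom $1,410; Sato $2,650; Becker $1,295. Sum = $8,010.
Difference $8,005 − $8,010 = −$5 applied to largest allocation (Sato): Sato becomes $2,645.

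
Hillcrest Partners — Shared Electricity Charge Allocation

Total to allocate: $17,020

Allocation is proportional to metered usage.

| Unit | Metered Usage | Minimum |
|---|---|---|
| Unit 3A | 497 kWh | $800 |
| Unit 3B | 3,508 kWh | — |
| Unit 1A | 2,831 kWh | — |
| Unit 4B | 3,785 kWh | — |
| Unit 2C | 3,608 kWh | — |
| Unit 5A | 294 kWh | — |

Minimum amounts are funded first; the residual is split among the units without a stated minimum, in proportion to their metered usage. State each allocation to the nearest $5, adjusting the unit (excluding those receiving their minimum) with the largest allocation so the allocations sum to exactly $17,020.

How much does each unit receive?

Unit 3A: $800 | Unit 3B: $4,055 | Unit 1A: $3,275 | Unit 4B: $4,380 | Unit 2C: $4,170 | Unit 5A: $340

Fund the minimums — Unit 3A $800. Residual $16,220.
Residual split over remaining metered usage 14,026: Unit 3B 4,056.73 → $4,055; Unit 1A 3,273.84 → $3,275; Unit 4B 4,377.06 → $4,375; Unit 2C 4,172.38 → $4,170; Unit 5A 339.99 → $340.
Rounding difference +$5 applied to Unit 4B → $4,380.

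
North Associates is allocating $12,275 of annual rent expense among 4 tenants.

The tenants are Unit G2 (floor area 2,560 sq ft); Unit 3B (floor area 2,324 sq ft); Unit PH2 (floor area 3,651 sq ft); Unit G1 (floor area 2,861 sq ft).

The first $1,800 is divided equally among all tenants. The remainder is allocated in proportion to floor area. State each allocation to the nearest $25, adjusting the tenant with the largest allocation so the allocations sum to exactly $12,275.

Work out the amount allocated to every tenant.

First tranche $1,800 split equally: $450 each.
Remainder $10,475 by floor area (total 11,396): Unit G2 2,353.11 → $2,350; Unit 3B 2,136.18 → $2,125; Unit PH2 3,355.93 → $3,350; Unit G1 2,629.78 → $2,625.
Rounding difference +$25 on remainder applied to Unit PH2.
Totals: Unit G2 $450 + $2,350 = $2,800; Unit 3B $450 + $2,125 = $2,575; Unit PH2 $450 + $3,375 = $3,825; Unit G1 $450 + $2,625 = $3,075.

Unit G2: $2,800 | Unit 3B: $2,575 | Unit PH2: $3,825 | Unit G1: $3,075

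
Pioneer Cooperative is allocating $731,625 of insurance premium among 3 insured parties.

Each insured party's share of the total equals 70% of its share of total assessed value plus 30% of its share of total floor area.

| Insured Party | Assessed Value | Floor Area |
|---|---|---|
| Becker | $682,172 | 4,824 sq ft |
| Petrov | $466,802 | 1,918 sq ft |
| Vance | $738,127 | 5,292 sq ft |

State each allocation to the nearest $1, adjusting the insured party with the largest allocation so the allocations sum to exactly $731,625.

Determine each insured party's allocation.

Totals — assessed value 1,887,101, floor area 12,034.
Combined weights (70% assessed value + 30% floor area): Becker 0.3733; Petrov 0.2210; Vance 0.4057.
Proportional shares: Becker 273,118.32; Petrov 161,666.99; Vance 296,839.69.
After rounding ($1): Becker $273,118; Petrov $161,667; Vance $296,840. Sum = $731,625.
No rounding difference to absorb.

Becker: $273,118 | Petrov: $161,667 | Vance: $296,840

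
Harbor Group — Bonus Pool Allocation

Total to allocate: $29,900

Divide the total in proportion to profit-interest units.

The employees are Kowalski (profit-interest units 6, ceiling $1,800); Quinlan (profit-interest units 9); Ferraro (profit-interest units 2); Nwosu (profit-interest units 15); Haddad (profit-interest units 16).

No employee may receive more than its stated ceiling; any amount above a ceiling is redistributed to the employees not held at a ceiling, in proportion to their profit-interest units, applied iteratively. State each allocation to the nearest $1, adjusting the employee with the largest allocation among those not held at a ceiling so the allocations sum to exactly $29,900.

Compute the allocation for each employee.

Sum of profit-interest units: 48.
Pro-rata shares before constraints: Kowalski 3,737.50; Quinlan 5,606.25; Ferraro 1,245.83; Nwosu 9,343.75; Haddad 9,966.67.
Capped: Kowalski ($1,800); balance $28,100 reallocated over remaining profit-interest units 42.
Redistributed shares: Quinlan 6,021.43 → $6,021; Ferraro 1,338.10 → $1,338; Nwosu 10,035.71 → $10,036; Haddad 10,704.76 → $10,705.

Kowalski: $1,800 · Quinlan: $6,021 · Ferraro: $1,338 · Nwosu: $10,036 · Haddad: $10,705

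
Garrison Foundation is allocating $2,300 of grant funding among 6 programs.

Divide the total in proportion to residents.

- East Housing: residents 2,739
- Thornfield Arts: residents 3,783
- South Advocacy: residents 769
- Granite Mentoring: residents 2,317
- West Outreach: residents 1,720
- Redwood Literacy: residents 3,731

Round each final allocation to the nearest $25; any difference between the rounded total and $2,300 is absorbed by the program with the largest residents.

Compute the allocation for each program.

East Housing: $425 | Thornfield Arts: $550 | South Advocacy: $125 | Granite Mentoring: $350 | West Outreach: $275 | Redwood Literacy: $575

Total residents = 2,739 + 3,783 + 769 + 2,317 + 1,720 + 3,731 = 15,059.
Pro-rata amounts: East Housing 418.33; Thornfield Arts 577.79; South Advocacy 117.45; Granite Mentoring 353.88; West Outreach 262.70; Redwood Literacy 569.85.
Rounded to nearest $25: East Housing $425; Thornfield Arts $575; South Advocacy $125; Granite Mentoring $350; West Outreach $275; Redwood Literacy $575. Sum = $2,325.
Difference $2,300 − $2,325 = −$25 applied to largest residents (Thornfield Arts): Thornfield Arts becomes $550.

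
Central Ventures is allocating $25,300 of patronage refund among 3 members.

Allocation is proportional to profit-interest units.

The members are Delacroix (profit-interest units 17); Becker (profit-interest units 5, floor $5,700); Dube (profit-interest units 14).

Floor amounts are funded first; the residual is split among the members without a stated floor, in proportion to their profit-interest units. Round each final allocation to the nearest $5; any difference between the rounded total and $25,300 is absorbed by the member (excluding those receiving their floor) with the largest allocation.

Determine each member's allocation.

Delacroix: $10,750 | Becker: $5,700 | Dube: $8,850

Fund the minimums — Becker $5,700. Remaining pool $19,600.
Remaining pool split over remaining profit-interest units 31: Delacroix 10,748.39 → $10,750; Dube 8,851.61 → $8,850.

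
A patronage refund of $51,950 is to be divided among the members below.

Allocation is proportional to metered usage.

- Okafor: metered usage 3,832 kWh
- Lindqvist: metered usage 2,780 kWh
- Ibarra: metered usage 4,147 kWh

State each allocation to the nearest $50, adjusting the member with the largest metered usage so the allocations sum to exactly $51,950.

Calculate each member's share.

Okafor: $18,500 | Lindqvist: $13,400 | Ibarra: $20,050

Metered usage total: 10,759.
Raw shares: Okafor 3,832/10,759 × $51,950 = 18,502.87; Lindqvist 2,780/10,759 × $51,950 = 13,423.27; Ibarra 4,147/10,759 × $51,950 = 20,023.85.
Rounded to nearest $50: Okafor $18,500; Lindqvist $13,400; Ibarra $20,000. Sum = $51,900.
Difference $51,950 − $51,900 = +$50 applied to largest metered usage (Ibarra): Ibarra becomes $20,050.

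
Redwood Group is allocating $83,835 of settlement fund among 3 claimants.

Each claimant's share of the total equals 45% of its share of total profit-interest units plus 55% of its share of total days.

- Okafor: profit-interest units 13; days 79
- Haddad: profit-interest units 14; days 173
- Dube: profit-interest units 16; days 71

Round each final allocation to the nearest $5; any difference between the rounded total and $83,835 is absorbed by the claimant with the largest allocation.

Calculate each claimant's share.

Okafor: $22,685 · Haddad: $36,975 · Dube: $24,175

Profit-interest units total 43; days total 323.
Combined weights (45% profit-interest units + 55% days): Okafor 0.2706; Haddad 0.4411; Dube 0.2883.
Pro-rata amounts: Okafor 22,682.95; Haddad 36,979.09; Dube 24,172.96.
After rounding ($5): Okafor $22,685; Haddad $36,980; Dube $24,175. Sum = $83,840.
Difference $83,835 − $83,840 = −$5 applied to largest allocation (Haddad): Haddad becomes $36,975.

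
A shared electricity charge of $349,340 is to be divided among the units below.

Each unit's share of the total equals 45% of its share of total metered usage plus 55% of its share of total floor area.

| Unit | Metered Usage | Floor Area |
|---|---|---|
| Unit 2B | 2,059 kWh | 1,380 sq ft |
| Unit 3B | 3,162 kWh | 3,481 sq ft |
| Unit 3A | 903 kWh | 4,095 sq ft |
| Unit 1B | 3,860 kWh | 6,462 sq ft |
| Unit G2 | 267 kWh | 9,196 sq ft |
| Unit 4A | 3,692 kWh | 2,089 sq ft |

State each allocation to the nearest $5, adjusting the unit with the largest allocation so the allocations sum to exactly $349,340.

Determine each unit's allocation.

Unit 2B: $33,145; Unit 3B: $60,700; Unit 3A: $39,645; Unit 1B: $90,015; Unit G2: $69,180; Unit 4A: $56,655

Totals — metered usage 13,943, floor area 26,703.
Composite weights (45% metered usage + 55% floor area): Unit 2B 0.0949; Unit 3B 0.1737; Unit 3A 0.1135; Unit 1B 0.2577; Unit G2 0.1980; Unit 4A 0.1622.
Raw shares: Unit 2B 33,144.15; Unit 3B 60,697.53; Unit 3A 39,645.94; Unit 1B 90,016.55; Unit G2 69,178.63; Unit 4A 56,657.21.
After rounding ($5): Unit 2B $33,145; Unit 3B $60,700; Unit 3A $39,645; Unit 1B $90,015; Unit G2 $69,180; Unit 4A $56,655. Sum = $349,340.
No rounding difference to absorb.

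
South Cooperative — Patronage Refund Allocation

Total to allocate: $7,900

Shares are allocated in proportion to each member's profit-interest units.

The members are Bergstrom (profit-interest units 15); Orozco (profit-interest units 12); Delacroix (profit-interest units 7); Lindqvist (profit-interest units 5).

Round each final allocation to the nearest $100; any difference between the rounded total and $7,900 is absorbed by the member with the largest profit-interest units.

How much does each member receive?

Profit-interest units total: 39.
Proportional shares: Bergstrom 15/39 × $7,900 = 3,038.46; Orozco 12/39 × $7,900 = 2,430.77; Delacroix 7/39 × $7,900 = 1,417.95; Lindqvist 5/39 × $7,900 = 1,012.82.
After rounding ($100): Bergstrom $3,000; Orozco $2,400; Delacroix $1,400; Lindqvist $1,000. Sum = $7,800.
Difference $7,900 − $7,800 = +$100 applied to largest profit-interest units (Bergstrom): Bergstrom becomes $3,100.

Bergstrom: $3,100; Orozco: $2,400; Delacroix: $1,400; Lindqvist: $1,000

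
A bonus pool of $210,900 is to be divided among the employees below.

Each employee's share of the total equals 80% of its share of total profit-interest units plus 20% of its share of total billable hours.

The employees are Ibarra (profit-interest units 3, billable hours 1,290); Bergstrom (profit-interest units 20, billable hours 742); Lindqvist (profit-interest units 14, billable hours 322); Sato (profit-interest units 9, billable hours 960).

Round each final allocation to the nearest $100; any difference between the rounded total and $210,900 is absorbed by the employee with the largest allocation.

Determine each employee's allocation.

Profit-interest units total 46; billable hours total 3,314.
Composite weights (80% profit-interest units + 20% billable hours): Ibarra 0.1300; Bergstrom 0.3926; Lindqvist 0.2629; Sato 0.2145.
Raw shares: Ibarra 27,422.37; Bergstrom 82,800.57; Lindqvist 55,447.92; Sato 45,229.14.
After rounding ($100): Ibarra $27,400; Bergstrom $82,800; Lindqvist $55,400; Sato $45,200. Sum = $210,800.
Difference $210,900 − $210,800 = +$100 applied to largest allocation (Bergstrom): Bergstrom becomes $82,900.

Ibarra: $27,400 · Bergstrom: $82,900 · Lindqvist: $55,400 · Sato: $45,200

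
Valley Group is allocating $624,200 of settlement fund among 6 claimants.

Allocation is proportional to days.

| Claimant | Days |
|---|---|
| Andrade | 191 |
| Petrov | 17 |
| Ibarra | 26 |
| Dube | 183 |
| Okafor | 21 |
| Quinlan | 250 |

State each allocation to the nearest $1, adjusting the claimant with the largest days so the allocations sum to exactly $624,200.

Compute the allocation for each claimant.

Andrade: $173,288; Petrov: $15,424; Ibarra: $23,589; Dube: $166,030; Okafor: $19,053; Quinlan: $226,816

Sum of days: 191 + 17 + 26 + 183 + 21 + 250 = 688.
Pro-rata amounts: Andrade 173,288.08; Petrov 15,423.55; Ibarra 23,588.95; Dube 166,029.94; Okafor 19,052.62; Quinlan 226,816.86.
Rounded to nearest $1: Andrade $173,288; Petrov $15,424; Ibarra $23,589; Dube $166,030; Okafor $19,053; Quinlan $226,817. Sum = $624,201.
Difference $624,200 − $624,201 = −$1 applied to largest days (Quinlan): Quinlan becomes $226,816.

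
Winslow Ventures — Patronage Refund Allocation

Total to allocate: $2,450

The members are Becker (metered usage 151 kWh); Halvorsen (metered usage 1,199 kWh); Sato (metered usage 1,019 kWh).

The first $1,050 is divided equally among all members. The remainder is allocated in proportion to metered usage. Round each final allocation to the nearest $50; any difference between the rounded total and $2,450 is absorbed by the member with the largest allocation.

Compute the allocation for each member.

Equal tier: $1,050 ÷ 3 = $350 apiece.
Remainder $1,400 by metered usage (total 2,369): Becker 89.24 → $100; Halvorsen 708.57 → $700; Sato 602.20 → $600.
Totals: Becker $350 + $100 = $450; Halvorsen $350 + $700 = $1,050; Sato $350 + $600 = $950.

Becker: $450 · Halvorsen: $1,050 · Sato: $950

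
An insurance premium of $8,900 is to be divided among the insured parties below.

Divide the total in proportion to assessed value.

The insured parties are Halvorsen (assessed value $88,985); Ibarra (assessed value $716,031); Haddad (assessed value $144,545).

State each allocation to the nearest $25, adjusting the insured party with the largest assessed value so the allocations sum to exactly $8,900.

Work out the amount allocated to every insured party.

Assessed value total: 949,561.
Pro-rata amounts: Halvorsen 88,985/949,561 × $8,900 = 834.03; Ibarra 716,031/949,561 × $8,900 = 6,711.18; Haddad 144,545/949,561 × $8,900 = 1,354.78.
After rounding ($25): Halvorsen $825; Ibarra $6,700; Haddad $1,350. Sum = $8,875.
Difference $8,900 − $8,875 = +$25 applied to largest assessed value (Ibarra): Ibarra becomes $6,725.

Halvorsen: $825 · Ibarra: $6,725 · Haddad: $1,350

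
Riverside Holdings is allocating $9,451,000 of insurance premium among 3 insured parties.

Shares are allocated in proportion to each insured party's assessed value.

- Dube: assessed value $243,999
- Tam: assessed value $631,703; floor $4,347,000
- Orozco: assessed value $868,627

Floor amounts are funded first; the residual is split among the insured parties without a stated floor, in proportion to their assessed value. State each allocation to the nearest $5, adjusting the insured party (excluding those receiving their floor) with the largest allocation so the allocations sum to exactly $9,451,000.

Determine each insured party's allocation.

Guaranteed amounts: Tam $4,347,000. Residual $5,104,000.
Residual split over remaining assessed value 1,112,626: Dube 1,119,307.74 → $1,119,310; Orozco 3,984,692.26 → $3,984,690.

Dube: $1,119,310; Tam: $4,347,000; Orozco: $3,984,690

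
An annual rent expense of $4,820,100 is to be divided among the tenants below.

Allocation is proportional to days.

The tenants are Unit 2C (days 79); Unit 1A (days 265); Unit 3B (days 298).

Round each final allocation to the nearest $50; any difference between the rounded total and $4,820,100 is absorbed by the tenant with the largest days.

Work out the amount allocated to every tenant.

Combined days = 79 + 265 + 298 = 642.
Raw shares: Unit 2C 593,127.57; Unit 1A 1,989,605.14; Unit 3B 2,237,367.29.
Rounded to nearest $50: Unit 2C $593,150; Unit 1A $1,989,600; Unit 3B $2,237,350. Sum = $4,820,100.
No rounding difference to absorb.

Unit 2C: $593,150; Unit 1A: $1,989,600; Unit 3B: $2,237,350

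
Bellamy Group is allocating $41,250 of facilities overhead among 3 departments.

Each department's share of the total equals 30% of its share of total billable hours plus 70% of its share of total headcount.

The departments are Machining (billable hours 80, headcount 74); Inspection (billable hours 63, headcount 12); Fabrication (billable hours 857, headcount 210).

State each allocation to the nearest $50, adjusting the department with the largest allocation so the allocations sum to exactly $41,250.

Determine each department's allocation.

Machining: $8,200; Inspection: $1,950; Fabrication: $31,100

Totals — billable hours 1,000, headcount 296.
Composite weights (30% billable hours + 70% headcount): Machining 0.1990; Inspection 0.0473; Fabrication 0.7537.
Pro-rata amounts: Machining 8,208.75; Inspection 1,950.23; Fabrication 31,091.02.
At nearest $50: Machining $8,200; Inspection $1,950; Fabrication $31,100. Sum = $41,250.
Sum already equals the total — no adjustment.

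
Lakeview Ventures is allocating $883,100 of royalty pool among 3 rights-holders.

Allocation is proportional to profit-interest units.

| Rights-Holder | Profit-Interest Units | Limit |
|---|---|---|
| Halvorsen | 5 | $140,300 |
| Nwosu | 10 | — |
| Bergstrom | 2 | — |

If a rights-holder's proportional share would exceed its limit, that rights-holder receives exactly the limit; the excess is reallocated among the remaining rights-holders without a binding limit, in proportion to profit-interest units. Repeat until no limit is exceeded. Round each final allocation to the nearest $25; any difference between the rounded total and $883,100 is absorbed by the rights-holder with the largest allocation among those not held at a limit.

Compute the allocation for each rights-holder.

Sum of profit-interest units: 17.
Pro-rata shares before constraints: Halvorsen 259,735.29; Nwosu 519,470.59; Bergstrom 103,894.12.
Capped: Halvorsen ($140,300); remaining pool $742,800 reallocated over remaining profit-interest units 12.
Remaining shares: Nwosu 619,000.00 → $619,000; Bergstrom 123,800.00 → $123,800.

Halvorsen: $140,300 | Nwosu: $619,000 | Bergstrom: $123,800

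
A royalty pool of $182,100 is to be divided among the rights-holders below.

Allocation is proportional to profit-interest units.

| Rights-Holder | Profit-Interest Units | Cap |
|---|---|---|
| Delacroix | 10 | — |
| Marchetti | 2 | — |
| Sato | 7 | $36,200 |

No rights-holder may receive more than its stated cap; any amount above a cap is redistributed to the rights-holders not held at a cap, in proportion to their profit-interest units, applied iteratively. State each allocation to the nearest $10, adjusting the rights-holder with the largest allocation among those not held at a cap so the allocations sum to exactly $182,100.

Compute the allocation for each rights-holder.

Combined profit-interest units = 19.
Pro-rata shares before constraints: Delacroix 95,842.11; Marchetti 19,168.42; Sato 67,089.47.
Cap binds for Sato ($36,200); remaining pool $145,900 reallocated over remaining profit-interest units 12.
Redistributed shares: Delacroix 121,583.33 → $121,580; Marchetti 24,316.67 → $24,320.

Delacroix: $121,580 · Marchetti: $24,320 · Sato: $36,200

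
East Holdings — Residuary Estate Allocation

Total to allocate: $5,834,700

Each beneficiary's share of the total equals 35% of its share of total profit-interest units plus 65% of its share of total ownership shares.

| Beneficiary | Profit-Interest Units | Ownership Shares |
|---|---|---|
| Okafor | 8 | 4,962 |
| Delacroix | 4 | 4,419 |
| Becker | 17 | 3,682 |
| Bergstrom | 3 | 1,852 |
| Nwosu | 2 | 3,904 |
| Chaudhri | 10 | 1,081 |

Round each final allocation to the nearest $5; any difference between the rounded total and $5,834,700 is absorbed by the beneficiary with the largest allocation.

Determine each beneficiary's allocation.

Okafor: $1,316,960 · Delacroix: $1,027,825 · Becker: $1,490,730 · Bergstrom: $492,195 · Nwosu: $836,850 · Chaudhri: $670,140

Profit-interest units total 44; ownership shares total 19,900.
Combined weights (35% profit-interest units + 65% ownership shares): Okafor 0.2257; Delacroix 0.1762; Becker 0.2555; Bergstrom 0.0844; Nwosu 0.1434; Chaudhri 0.1149.
Unrounded shares: Okafor 1,316,960.29; Delacroix 1,027,825.45; Becker 1,490,728.53; Bergstrom 492,192.53; Nwosu 836,851.64; Chaudhri 670,141.55.
At nearest $5: Okafor $1,316,960; Delacroix $1,027,825; Becker $1,490,730; Bergstrom $492,195; Nwosu $836,850; Chaudhri $670,140. Sum = $5,834,700.
Sum already equals the total — no adjustment.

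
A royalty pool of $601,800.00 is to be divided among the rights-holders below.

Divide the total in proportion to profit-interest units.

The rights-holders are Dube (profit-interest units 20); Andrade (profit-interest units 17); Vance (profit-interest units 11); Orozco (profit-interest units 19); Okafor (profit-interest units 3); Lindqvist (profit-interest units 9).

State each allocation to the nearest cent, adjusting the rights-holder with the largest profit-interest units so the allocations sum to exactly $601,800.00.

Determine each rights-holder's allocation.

Dube: $152,354.43 · Andrade: $129,501.27 · Vance: $83,794.94 · Orozco: $144,736.71 · Okafor: $22,853.16 · Lindqvist: $68,559.49

Profit-interest units total: 20 + 17 + 11 + 19 + 3 + 9 = 79.
Pro-rata amounts: Dube 152,354.4304; Andrade 129,501.2658; Vance 83,794.9367; Orozco 144,736.7089; Okafor 22,853.1646; Lindqvist 68,559.4937.
After rounding (cent): Dube $152,354.43; Andrade $129,501.27; Vance $83,794.94; Orozco $144,736.71; Okafor $22,853.16; Lindqvist $68,559.49. Sum = $601,800.00.
No rounding difference to absorb.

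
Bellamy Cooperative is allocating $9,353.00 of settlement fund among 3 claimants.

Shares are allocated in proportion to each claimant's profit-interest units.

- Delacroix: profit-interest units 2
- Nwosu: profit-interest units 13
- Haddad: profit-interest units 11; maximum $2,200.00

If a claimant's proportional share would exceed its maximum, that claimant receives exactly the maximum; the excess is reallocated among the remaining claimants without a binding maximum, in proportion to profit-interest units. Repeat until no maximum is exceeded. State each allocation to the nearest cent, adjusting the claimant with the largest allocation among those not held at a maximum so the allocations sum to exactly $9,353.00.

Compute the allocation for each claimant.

Sum of profit-interest units: 26.
Proportional shares (ignoring caps): Delacroix 719.4615; Nwosu 4,676.5000; Haddad 3,957.0385.
Held at cap: Haddad ($2,200.00); residual $7,153.00 reallocated over remaining profit-interest units 15.
Redistributed shares: Delacroix 953.7333 → $953.73; Nwosu 6,199.2667 → $6,199.27.

Delacroix: $953.73 | Nwosu: $6,199.27 | Haddad: $2,200.00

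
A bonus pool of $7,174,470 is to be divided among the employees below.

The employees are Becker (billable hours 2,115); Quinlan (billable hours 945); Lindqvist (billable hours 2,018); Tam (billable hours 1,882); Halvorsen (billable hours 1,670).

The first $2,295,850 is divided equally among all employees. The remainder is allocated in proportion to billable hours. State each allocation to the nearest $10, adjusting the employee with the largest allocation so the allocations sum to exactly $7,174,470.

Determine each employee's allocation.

Becker: $1,654,800 | Quinlan: $993,390 | Lindqvist: $1,599,960 | Tam: $1,523,080 | Halvorsen: $1,403,240

$2,295,850 shared equally gives $459,170 per employee.
Remainder $4,878,620 by billable hours (total 8,630): Becker 1,195,629.35 → $1,195,630; Quinlan 534,217.37 → $534,220; Lindqvist 1,140,794.34 → $1,140,790; Tam 1,063,912.26 → $1,063,910; Halvorsen 944,066.67 → $944,070.
Totals: Becker $459,170 + $1,195,630 = $1,654,800; Quinlan $459,170 + $534,220 = $993,390; Lindqvist $459,170 + $1,140,790 = $1,599,960; Tam $459,170 + $1,063,910 = $1,523,080; Halvorsen $459,170 + $944,070 = $1,403,240.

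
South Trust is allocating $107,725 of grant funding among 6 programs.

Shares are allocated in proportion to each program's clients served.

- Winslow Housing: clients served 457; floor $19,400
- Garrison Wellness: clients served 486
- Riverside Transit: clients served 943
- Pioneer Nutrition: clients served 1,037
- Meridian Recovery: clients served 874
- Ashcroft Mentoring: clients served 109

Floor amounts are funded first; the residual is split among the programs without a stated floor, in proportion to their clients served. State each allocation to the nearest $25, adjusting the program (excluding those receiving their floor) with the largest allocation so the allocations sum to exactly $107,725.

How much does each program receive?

Fund the minimums — Winslow Housing $19,400. Balance $88,325.
Balance split over remaining clients served 3,449: Garrison Wellness 12,445.91 → $12,450; Riverside Transit 24,149.17 → $24,150; Pioneer Nutrition 26,556.40 → $26,550; Meridian Recovery 22,382.15 → $22,375; Ashcroft Mentoring 2,791.37 → $2,800.

Winslow Housing: $19,400; Garrison Wellness: $12,450; Riverside Transit: $24,150; Pioneer Nutrition: $26,550; Meridian Recovery: $22,375; Ashcroft Mentoring: $2,800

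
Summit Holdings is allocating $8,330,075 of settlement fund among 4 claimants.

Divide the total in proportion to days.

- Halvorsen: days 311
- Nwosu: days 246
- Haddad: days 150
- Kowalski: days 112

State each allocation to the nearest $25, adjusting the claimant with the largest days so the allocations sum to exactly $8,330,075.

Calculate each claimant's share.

Combined days = 311 + 246 + 150 + 112 = 819.
Pro-rata amounts: Halvorsen 3,163,190.87; Nwosu 2,502,073.81; Haddad 1,525,654.76; Kowalski 1,139,155.56.
After rounding ($25): Halvorsen $3,163,200; Nwosu $2,502,075; Haddad $1,525,650; Kowalski $1,139,150. Sum = $8,330,075.
Sum already equals the total — no adjustment.

Halvorsen: $3,163,200 · Nwosu: $2,502,075 · Haddad: $1,525,650 · Kowalski: $1,139,150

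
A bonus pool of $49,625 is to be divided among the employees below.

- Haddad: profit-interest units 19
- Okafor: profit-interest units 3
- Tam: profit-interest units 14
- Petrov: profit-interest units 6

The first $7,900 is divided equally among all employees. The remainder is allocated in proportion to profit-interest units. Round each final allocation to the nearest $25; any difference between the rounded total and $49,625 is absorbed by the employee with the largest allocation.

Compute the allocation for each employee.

First tranche $7,900 split equally: $1,975 each.
Remainder $41,725 by profit-interest units (total 42): Haddad 18,875.60 → $18,875; Okafor 2,980.36 → $2,975; Tam 13,908.33 → $13,900; Petrov 5,960.71 → $5,950.
Rounding difference +$25 on remainder applied to Haddad.
Totals: Haddad $1,975 + $18,900 = $20,875; Okafor $1,975 + $2,975 = $4,950; Tam $1,975 + $13,900 = $15,875; Petrov $1,975 + $5,950 = $7,925.

Haddad: $20,875 | Okafor: $4,950 | Tam: $15,875 | Petrov: $7,925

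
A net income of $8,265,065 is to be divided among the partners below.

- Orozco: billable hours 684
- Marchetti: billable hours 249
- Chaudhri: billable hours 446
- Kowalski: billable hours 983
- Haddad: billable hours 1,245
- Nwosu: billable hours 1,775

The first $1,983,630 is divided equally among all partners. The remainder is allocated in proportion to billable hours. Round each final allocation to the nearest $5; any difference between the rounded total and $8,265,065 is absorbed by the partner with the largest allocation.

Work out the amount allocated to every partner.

Orozco: $1,128,915 | Marchetti: $621,220 | Chaudhri: $851,140 | Kowalski: $1,477,885 | Haddad: $1,783,670 | Nwosu: $2,402,235

Equal tier: $1,983,630 ÷ 6 = $330,605 apiece.
Remainder $6,281,435 by billable hours (total 5,382): Orozco 798,309.46 → $798,310; Marchetti 290,612.66 → $290,615; Chaudhri 520,535.12 → $520,535; Kowalski 1,147,278.08 → $1,147,280; Haddad 1,453,063.28 → $1,453,065; Nwosu 2,071,636.40 → $2,071,635.
Rounding difference −$5 on remainder applied to Nwosu.
Totals: Orozco $330,605 + $798,310 = $1,128,915; Marchetti $330,605 + $290,615 = $621,220; Chaudhri $330,605 + $520,535 = $851,140; Kowalski $330,605 + $1,147,280 = $1,477,885; Haddad $330,605 + $1,453,065 = $1,783,670; Nwosu $330,605 + $2,071,630 = $2,402,235.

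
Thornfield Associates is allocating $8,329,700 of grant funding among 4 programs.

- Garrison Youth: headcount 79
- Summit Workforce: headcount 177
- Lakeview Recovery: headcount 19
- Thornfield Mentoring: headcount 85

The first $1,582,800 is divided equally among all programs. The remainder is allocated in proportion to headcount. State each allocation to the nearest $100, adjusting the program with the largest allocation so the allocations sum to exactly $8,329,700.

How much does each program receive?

Equal tier: $1,582,800 ÷ 4 = $395,700 apiece.
Remainder $6,746,900 by headcount (total 360): Garrison Youth 1,480,569.72 → $1,480,600; Summit Workforce 3,317,225.83 → $3,317,200; Lakeview Recovery 356,086.39 → $356,100; Thornfield Mentoring 1,593,018.06 → $1,593,000.
Totals: Garrison Youth $395,700 + $1,480,600 = $1,876,300; Summit Workforce $395,700 + $3,317,200 = $3,712,900; Lakeview Recovery $395,700 + $356,100 = $751,800; Thornfield Mentoring $395,700 + $1,593,000 = $1,988,700.

Garrison Youth: $1,876,300; Summit Workforce: $3,712,900; Lakeview Recovery: $751,800; Thornfield Mentoring: $1,988,700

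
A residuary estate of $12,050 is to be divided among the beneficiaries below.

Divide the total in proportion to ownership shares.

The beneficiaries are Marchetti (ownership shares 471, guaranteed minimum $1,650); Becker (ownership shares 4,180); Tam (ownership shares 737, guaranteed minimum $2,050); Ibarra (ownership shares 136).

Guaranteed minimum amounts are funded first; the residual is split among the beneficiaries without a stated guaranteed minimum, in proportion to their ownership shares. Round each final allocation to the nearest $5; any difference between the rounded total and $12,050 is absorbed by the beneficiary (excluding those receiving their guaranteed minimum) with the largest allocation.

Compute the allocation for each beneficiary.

Marchetti: $1,650 | Becker: $8,085 | Tam: $2,050 | Ibarra: $265

Fund the minimums — Marchetti $1,650; Tam $2,050. Remaining pool $8,350.
Remaining pool split over remaining ownership shares 4,316: Becker 8,086.89 → $8,085; Ibarra 263.11 → $265.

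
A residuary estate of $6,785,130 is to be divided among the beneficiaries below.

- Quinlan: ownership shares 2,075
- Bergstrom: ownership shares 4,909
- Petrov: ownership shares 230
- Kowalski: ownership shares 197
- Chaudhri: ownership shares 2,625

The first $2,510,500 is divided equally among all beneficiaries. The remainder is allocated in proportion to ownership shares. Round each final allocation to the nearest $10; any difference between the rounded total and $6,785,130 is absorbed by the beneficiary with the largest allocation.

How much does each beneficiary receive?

Equal tier: $2,510,500 ÷ 5 = $502,100 apiece.
Remainder $4,274,630 by ownership shares (total 10,036): Quinlan 883,804.03 → $883,800; Bergstrom 2,090,888.67 → $2,090,890; Petrov 97,963.82 → $97,960; Kowalski 83,908.14 → $83,910; Chaudhri 1,118,065.34 → $1,118,070.
Totals: Quinlan $502,100 + $883,800 = $1,385,900; Bergstrom $502,100 + $2,090,890 = $2,592,990; Petrov $502,100 + $97,960 = $600,060; Kowalski $502,100 + $83,910 = $586,010; Chaudhri $502,100 + $1,118,070 = $1,620,170.

Quinlan: $1,385,900; Bergstrom: $2,592,990; Petrov: $600,060; Kowalski: $586,010; Chaudhri: $1,620,170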